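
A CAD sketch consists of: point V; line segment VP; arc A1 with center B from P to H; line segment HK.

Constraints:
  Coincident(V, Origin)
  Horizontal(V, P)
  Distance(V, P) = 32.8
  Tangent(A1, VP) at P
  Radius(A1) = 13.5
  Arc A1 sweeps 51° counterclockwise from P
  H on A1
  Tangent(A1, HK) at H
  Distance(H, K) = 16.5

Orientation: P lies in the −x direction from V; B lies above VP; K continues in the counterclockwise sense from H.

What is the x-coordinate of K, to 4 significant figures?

-11.92

V is at the origin; VP is horizontal with |VP| = 32.8 and P on the −x side, so P = (-32.80, 0.000). A1 meets VP tangentially, so BP is at right angles to VP, so B = P + (0, 13.5) = (-32.80, 13.50). On A1, P sits at bearing -90° from B; a 51° counterclockwise sweep puts H at bearing -39°, so H = B + 13.5·(cos -39°, sin -39°) = (-22.31, 5.004). The tangent condition forces BH to be normal to HK, so HK runs along (−sin -39°, cos -39°); with |HK| = 16.5, K = (-11.92, 17.83). So K.x = -11.92.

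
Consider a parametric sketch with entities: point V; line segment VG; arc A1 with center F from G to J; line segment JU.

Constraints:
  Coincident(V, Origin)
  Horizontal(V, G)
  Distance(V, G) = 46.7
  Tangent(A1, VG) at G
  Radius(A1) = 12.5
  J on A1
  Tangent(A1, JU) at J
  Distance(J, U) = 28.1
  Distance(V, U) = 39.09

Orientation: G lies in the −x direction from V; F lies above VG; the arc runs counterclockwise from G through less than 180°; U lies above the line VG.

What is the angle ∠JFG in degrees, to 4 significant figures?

62.83°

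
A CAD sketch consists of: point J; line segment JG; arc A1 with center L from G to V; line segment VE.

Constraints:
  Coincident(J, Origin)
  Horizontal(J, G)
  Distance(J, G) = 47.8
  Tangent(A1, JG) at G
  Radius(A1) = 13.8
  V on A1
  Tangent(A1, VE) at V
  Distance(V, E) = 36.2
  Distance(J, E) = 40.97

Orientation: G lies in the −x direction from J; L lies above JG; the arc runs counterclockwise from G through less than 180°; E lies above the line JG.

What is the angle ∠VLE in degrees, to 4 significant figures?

69.13°

Checks: |LV| = 13.80 ✓; ∠(LV, VE) = 90.00° ✓; |VE| = 36.20 ✓; |JE| = 40.97 ✓.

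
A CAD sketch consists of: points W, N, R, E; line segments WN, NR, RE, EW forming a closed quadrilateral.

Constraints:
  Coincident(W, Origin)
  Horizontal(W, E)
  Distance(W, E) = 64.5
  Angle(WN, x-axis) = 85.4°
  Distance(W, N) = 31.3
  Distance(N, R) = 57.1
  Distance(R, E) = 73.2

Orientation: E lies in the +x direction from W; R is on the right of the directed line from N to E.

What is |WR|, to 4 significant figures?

25.84

Checks: |NR| = 57.10 ✓; |RE| = 73.20 ✓.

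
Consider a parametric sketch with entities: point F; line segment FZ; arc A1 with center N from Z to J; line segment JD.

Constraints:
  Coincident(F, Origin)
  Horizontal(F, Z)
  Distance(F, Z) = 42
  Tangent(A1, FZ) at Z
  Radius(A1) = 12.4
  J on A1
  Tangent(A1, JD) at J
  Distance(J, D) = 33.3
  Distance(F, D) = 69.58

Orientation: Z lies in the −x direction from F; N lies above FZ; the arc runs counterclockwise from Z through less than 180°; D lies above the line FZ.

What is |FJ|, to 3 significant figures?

37.6

Checks: |FZ| = 42.00 ✓; |NJ| = 12.40 ✓; ∠(NJ, JD) = 90.00° ✓; |JD| = 33.30 ✓; |FD| = 69.58 ✓.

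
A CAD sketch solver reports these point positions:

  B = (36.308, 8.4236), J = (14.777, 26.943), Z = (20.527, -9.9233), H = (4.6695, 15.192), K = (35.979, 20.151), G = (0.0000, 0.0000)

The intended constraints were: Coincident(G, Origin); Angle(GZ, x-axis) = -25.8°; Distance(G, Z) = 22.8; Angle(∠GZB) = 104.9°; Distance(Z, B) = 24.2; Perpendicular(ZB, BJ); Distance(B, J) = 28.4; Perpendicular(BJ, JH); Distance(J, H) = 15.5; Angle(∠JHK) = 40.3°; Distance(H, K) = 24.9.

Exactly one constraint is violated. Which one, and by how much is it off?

Distance(H, K) = 24.9 — off by 6.80.

G = (0.00, 0.00) ✓; GZ at -25.80° ✓; |GZ| = 22.80 ✓; ∠GZB = 104.9° ✓; |ZB| = 24.20 ✓; ∠(ZB, BJ) = 90.00° ✓; |BJ| = 28.40 ✓; ∠(BJ, JH) = 90.00° ✓; |JH| = 15.50 ✓; ∠JHK = 40.30° ✓; |HK| = 31.70 ✗.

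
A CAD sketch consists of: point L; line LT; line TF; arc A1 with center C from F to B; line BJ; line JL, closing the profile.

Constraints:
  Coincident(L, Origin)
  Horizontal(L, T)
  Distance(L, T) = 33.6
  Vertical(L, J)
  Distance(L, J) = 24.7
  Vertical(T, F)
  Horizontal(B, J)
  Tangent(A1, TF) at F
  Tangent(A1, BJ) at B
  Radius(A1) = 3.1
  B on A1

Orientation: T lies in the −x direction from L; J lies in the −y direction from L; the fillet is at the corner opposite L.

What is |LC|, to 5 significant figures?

37.374

L is at the origin; LT is horizontal with |LT| = 33.6 and T on the −x side, so T = (-33.600, 0.0000). LJ is vertical with |LJ| = 24.7 and J on the −y side, so J = (0.0000, -24.700). The virtual corner opposite L is at (-33.600, -24.700). A1 meets TF tangentially, so CF is at right angles to TF and tangency of A1 to BJ means the radius CB is perpendicular to BJ, with radius 3.1, so the center C sits 3.1 in from both sides at C = (-30.500, -21.600). Then |LC| = |C − L| = 37.374.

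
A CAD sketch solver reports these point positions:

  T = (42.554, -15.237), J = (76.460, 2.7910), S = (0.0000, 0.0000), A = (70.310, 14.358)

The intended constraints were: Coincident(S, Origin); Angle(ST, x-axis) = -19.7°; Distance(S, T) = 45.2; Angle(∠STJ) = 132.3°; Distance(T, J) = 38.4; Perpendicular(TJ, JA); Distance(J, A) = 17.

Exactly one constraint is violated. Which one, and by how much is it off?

Distance(J, A) = 17 — off by 3.90.

S = (0.00, 0.00) ✓; ST at -19.70° ✓; |ST| = 45.20 ✓; ∠STJ = 132.3° ✓; |TJ| = 38.40 ✓; ∠(TJ, JA) = 90.00° ✓; |JA| = 13.10 ✗.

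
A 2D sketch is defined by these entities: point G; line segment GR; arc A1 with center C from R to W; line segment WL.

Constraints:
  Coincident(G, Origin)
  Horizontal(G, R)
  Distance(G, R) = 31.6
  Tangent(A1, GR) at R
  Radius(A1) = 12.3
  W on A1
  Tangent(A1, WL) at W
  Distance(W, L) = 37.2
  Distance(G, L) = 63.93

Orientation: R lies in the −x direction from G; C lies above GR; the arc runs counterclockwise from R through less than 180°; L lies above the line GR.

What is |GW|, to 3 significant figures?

27.7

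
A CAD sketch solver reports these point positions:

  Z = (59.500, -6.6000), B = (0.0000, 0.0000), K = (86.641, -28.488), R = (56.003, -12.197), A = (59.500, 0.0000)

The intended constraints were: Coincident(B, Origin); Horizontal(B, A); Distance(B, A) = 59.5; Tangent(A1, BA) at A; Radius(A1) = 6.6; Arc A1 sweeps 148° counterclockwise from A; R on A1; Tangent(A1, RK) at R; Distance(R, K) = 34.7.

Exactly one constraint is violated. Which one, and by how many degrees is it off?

Tangent(A1, RK) at R — off by 4.00°.

B = (0.00, 0.00) ✓; B.y = 0.00, A.y = 0.00 ✓; |BA| = 59.50 ✓; ∠(ZA, AB) = 90.00° ✓; |ZA| = 6.600 ✓; bearing(Z→R) − bearing(Z→A) = 148.0° ✓; |ZR| = 6.600 ✓; ∠(ZR, RK) = 86.00° ✗; |RK| = 34.70 ✓.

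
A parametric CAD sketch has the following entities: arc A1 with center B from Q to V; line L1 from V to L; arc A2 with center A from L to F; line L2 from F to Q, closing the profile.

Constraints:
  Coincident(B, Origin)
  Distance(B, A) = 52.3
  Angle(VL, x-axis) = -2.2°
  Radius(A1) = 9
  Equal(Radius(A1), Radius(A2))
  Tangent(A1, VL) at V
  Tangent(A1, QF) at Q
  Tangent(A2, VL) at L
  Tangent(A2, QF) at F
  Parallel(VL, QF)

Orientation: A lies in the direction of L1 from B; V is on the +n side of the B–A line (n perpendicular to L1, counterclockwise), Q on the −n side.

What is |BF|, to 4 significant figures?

53.07

The slot axis is L1's direction at -2.2°, so u = (cos -2.2°, sin -2.2°) = (0.9993, -0.03839) and n = (−sin -2.2°, cos -2.2°) = (0.03839, 0.9993). B is at the origin and A lies 52.3 along u from B, so A = 52.3·u = (52.26, -2.008). Tangency of A1 to both parallel lines with radius 9.0 puts V and Q at B ± 9.0·n: V = (0.3455, 8.993), Q = (-0.3455, -8.993). Equal radii place L and F the same way about A: L = A + 9.0·n = (52.61, 6.986), F = A − 9.0·n = (51.92, -11.00). Then |BF| = |F − B| = 53.07.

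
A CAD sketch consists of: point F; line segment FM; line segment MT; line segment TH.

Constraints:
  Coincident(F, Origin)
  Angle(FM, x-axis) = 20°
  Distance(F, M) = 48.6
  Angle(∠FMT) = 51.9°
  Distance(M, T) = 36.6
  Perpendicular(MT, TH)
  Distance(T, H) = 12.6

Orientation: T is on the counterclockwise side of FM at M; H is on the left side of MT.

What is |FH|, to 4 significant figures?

26.48

∠FMT = 51.9°, so MT runs at 20.0° + (180° − 51.9°) = 148.1° from the x-axis; with |MT| = 36.6, T = M + 36.6·(cos 148.1°, sin 148.1°) = (14.60, 35.96). MT ⟂ TH; with |TH| = 12.6 on the left of MT, H = T + 12.6·(-0.5284, -0.8490) = (7.938, 25.27). Then |FH| = |H − F| = 26.48.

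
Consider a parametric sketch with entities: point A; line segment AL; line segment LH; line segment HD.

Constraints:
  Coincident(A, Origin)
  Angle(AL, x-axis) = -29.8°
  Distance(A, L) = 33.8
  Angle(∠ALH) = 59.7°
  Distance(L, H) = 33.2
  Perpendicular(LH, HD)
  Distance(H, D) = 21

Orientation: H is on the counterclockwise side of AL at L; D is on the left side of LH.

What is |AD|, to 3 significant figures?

18.1

A is at the origin; AL runs at -29.8° with length 33.8, so L = 33.8·(cos -29.8°, sin -29.8°) = (29.3, -16.8). ∠ALH = 59.7°, so LH runs at -29.8° + (180° − 59.7°) = 90.5° from the x-axis; with |LH| = 33.2, H = L + 33.2·(cos 90.5°, sin 90.5°) = (29.0, 16.4). LH ⟂ HD; with |HD| = 21.0 on the left of LH, D = H + 21.0·(-1.00, -0.00873) = (8.04, 16.2). Then |AD| = |D − A| = 18.1.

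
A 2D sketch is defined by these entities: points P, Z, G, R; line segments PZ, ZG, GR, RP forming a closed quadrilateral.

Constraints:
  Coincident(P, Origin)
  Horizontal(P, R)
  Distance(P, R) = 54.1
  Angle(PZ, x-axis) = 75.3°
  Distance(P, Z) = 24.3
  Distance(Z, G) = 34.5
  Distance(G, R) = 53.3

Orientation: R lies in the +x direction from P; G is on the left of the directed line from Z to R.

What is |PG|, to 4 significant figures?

56.80

Checks: |ZG| = 34.50 ✓; |GR| = 53.30 ✓.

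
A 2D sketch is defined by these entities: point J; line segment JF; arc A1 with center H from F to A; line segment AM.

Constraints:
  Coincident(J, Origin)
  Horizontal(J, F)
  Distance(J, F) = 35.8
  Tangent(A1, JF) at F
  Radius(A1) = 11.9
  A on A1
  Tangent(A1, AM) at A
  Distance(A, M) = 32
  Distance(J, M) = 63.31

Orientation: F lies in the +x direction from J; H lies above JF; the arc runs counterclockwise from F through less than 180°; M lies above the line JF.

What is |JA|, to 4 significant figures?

49.39

J is at the origin; JF is horizontal with |JF| = 35.8 and F on the +x side, so F = (35.80, 0.000). A1 meets JF tangentially, so HF is at right angles to JF, so H = F + (0, 11.9) = (35.80, 11.90). Since HA ⟂ AM (tangency), |HM| = √(11.9² + 32.0²) = 34.14 regardless of where A sits on A1. So M lies on both circle(J, 63.31) and circle(H, 34.14); the above-JF intersection is M = (44.66, 44.87). A is the foot of the tangent from M: A = (47.65, 13.01).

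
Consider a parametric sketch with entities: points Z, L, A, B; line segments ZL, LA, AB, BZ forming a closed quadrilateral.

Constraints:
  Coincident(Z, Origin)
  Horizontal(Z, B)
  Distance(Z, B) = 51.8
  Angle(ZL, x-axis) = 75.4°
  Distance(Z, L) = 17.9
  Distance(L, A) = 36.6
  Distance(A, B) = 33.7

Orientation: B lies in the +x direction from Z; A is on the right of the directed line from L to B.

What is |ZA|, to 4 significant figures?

26.34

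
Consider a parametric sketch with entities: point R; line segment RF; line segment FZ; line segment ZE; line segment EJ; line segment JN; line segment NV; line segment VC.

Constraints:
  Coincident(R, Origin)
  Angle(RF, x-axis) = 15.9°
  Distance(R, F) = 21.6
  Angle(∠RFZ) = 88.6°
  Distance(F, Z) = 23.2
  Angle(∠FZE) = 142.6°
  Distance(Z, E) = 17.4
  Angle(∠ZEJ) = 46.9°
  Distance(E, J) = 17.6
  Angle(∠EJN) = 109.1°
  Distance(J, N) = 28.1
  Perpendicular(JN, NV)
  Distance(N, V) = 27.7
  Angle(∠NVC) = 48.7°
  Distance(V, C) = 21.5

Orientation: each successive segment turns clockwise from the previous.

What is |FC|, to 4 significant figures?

26.04

R is at the origin; RF runs at 15.9° with length 21.6, so F = (20.77, 5.918). ∠RFZ = 88.6° gives FZ at -75.50° from the x-axis; with |FZ| = 23.2, Z = (26.58, -16.54). ∠FZE = 142.6° gives ZE at -112.9° from the x-axis; with |ZE| = 17.4, E = (19.81, -32.57). ∠ZEJ = 46.9° gives EJ at 114.0° from the x-axis; with |EJ| = 17.6, J = (12.65, -16.49). ∠EJN = 109.1° gives JN at 43.10° from the x-axis; with |JN| = 28.1, N = (33.17, 2.706). The perpendicularity gives NV at right angles to JN, so NV runs at -46.90°; with |NV| = 27.7, V = (52.10, -17.52). ∠NVC = 48.7° gives VC at -178.2° from the x-axis; with |VC| = 21.5, C = (30.61, -18.19). Then |FC| = |C − F| = 26.04.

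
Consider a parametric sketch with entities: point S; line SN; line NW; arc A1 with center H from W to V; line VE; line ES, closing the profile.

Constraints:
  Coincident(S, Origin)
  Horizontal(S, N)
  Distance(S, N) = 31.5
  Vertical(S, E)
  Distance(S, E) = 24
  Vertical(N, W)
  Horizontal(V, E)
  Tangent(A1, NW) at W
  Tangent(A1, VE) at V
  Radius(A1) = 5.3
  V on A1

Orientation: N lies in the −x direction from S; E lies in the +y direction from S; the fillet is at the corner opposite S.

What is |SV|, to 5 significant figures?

35.531

S is at the origin; SN is horizontal with |SN| = 31.5 and N on the −x side, so N = (-31.500, 0.0000). S and E share the same x with |SE| = 24.0 and E on the +y side, so E = (0.0000, 24.000). The virtual corner opposite S is at (-31.500, 24.000). Since A1 is tangent to NW there, HW ⟂ NW and tangency of A1 to VE means the radius HV is perpendicular to VE, with radius 5.3, so the center H sits 5.3 in from both sides at H = (-26.200, 18.700). That places the tangent points at W = (-31.500, 18.700) on NW and V = (-26.200, 24.000) on VE. Then |SV| = |V − S| = 35.531.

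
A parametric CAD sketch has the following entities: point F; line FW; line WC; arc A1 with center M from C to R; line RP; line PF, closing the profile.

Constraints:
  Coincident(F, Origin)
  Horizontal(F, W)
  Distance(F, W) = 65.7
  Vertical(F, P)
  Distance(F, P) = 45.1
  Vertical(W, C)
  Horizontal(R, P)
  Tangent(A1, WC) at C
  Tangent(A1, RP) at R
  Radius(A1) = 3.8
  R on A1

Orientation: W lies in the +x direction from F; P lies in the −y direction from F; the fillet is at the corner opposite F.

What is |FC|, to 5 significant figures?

77.603

F is at the origin; F and W share the same y with |FW| = 65.7 and W on the +x side, so W = (65.700, 0.0000). FP is vertical with |FP| = 45.1 and P on the −y side, so P = (0.0000, -45.100). The virtual corner opposite F is at (65.700, -45.100). Tangency of A1 to WC means the radius MC is perpendicular to WC and since A1 is tangent to RP there, MR ⟂ RP, with radius 3.8, so the center M sits 3.8 in from both sides at M = (61.900, -41.300). That places the tangent points at C = (65.700, -41.300) on WC and R = (61.900, -45.100) on RP. Then |FC| = |C − F| = 77.603.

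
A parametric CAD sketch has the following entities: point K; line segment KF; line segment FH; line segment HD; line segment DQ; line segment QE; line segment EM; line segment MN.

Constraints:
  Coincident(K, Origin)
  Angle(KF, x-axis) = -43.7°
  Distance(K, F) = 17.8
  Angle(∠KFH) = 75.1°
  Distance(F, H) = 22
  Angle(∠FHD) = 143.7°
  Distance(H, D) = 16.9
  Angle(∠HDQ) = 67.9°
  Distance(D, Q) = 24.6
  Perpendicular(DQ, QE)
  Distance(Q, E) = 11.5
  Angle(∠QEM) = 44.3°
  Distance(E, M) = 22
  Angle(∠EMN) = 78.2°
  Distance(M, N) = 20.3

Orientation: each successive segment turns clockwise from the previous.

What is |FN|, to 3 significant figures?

42.4

K is at the origin; KF runs at -43.7° with length 17.8, so F = (12.9, -12.3). ∠KFH = 75.1° gives FH at -149° from the x-axis; with |FH| = 22.0, H = (-5.91, -23.8). ∠FHD = 143.7° gives HD at 175° from the x-axis; with |HD| = 16.9, D = (-22.7, -22.3). ∠HDQ = 67.9° gives DQ at 63.0° from the x-axis; with |DQ| = 24.6, Q = (-11.6, -0.398). The perpendicularity gives QE at right angles to DQ, so QE runs at -27.0°; with |QE| = 11.5, E = (-1.33, -5.62). ∠QEM = 44.3° gives EM at -163° from the x-axis; with |EM| = 22.0, M = (-22.3, -12.2). ∠EMN = 78.2° gives MN at 95.5° from the x-axis; with |MN| = 20.3, N = (-24.3, 8.05). Then |FN| = |N − F| = 42.4.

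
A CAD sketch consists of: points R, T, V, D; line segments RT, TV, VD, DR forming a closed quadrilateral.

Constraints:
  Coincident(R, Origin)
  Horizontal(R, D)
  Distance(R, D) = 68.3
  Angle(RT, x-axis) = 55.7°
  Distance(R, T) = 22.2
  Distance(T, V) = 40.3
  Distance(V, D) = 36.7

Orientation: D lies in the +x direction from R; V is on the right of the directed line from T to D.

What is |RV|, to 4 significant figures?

38.04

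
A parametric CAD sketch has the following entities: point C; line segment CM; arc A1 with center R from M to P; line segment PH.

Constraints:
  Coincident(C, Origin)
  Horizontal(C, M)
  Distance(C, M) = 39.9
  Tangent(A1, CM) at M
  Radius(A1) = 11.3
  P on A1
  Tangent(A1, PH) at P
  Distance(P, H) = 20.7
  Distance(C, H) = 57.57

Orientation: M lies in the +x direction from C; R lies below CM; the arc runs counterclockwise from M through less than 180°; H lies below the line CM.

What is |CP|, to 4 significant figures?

37.27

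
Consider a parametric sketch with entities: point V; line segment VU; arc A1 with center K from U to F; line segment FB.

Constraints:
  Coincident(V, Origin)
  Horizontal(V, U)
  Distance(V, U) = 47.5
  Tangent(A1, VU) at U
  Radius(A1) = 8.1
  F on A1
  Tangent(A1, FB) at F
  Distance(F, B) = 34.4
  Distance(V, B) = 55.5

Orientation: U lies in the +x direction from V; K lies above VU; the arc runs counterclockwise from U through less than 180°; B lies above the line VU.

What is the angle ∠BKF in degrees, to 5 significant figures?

76.750°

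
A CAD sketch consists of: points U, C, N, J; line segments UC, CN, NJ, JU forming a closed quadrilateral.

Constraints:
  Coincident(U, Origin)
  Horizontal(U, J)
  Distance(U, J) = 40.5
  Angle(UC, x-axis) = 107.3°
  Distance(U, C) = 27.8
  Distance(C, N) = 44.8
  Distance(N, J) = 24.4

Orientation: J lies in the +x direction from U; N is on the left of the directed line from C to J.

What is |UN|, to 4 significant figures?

43.69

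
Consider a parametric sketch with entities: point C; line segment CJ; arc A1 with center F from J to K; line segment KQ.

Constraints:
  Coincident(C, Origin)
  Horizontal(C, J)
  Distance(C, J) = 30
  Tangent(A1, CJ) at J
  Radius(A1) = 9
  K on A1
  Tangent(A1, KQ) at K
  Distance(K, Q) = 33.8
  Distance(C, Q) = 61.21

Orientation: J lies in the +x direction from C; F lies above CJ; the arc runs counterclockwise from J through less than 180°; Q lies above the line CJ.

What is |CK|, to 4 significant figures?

39.38

Checks: |FK| = 9.000 ✓; ∠(FK, KQ) = 90.00° ✓; |KQ| = 33.80 ✓; |CQ| = 61.21 ✓.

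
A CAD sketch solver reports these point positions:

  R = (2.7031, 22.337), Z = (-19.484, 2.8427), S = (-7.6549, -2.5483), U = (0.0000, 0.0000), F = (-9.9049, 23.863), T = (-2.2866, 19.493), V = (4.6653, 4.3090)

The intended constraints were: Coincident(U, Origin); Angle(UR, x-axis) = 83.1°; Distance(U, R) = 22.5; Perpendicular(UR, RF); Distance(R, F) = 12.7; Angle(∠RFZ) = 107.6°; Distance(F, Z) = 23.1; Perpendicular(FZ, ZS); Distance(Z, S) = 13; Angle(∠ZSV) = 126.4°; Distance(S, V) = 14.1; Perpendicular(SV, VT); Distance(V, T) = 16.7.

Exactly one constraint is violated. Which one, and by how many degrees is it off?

Perpendicular(SV, VT) — off by 4.50°.

U = (0.00, 0.00) ✓; UR at 83.10° ✓; |UR| = 22.50 ✓; ∠(UR, RF) = 90.00° ✓; |RF| = 12.70 ✓; ∠RFZ = 107.6° ✓; |FZ| = 23.10 ✓; ∠(FZ, ZS) = 90.00° ✓; |ZS| = 13.00 ✓; ∠ZSV = 126.4° ✓; |SV| = 14.10 ✓; ∠(SV, VT) = 85.50° ✗; |VT| = 16.70 ✓.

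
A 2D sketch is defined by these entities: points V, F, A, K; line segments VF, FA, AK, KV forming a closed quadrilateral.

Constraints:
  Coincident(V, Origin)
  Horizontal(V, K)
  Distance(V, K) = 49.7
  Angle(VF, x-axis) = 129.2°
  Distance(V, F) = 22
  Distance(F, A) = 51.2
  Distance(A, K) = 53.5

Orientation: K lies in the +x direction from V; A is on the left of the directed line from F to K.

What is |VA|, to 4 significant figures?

55.16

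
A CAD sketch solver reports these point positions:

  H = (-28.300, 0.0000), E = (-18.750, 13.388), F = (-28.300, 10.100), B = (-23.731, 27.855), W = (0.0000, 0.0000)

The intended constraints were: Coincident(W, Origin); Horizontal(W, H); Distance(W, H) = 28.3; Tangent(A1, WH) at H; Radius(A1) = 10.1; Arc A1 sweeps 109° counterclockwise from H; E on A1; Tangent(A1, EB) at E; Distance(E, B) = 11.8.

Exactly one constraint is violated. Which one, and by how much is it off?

Distance(E, B) = 11.8 — off by 3.50.

W = (0.00, 0.00) ✓; W.y = 0.00, H.y = 0.00 ✓; |WH| = 28.30 ✓; ∠(FH, HW) = 90.00° ✓; |FH| = 10.10 ✓; bearing(F→E) − bearing(F→H) = 109.0° ✓; |FE| = 10.10 ✓; ∠(FE, EB) = 90.00° ✓; |EB| = 15.30 ✗.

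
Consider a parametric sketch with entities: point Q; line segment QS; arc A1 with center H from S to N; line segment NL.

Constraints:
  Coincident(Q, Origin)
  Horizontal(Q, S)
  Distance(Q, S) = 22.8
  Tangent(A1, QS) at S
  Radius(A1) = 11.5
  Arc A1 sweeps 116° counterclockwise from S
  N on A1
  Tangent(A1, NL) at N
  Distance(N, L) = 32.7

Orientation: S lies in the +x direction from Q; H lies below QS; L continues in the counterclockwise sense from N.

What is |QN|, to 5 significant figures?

20.711

The tangent condition forces HS to be normal to QS, so H = S + (0, -11.5) = (22.800, -11.500). On A1, S sits at bearing 90° from H; a 116° counterclockwise sweep puts N at bearing 206°, so N = H + 11.5·(cos 206°, sin 206°) = (12.464, -16.541). Then |QN| = |N − Q| = 20.711.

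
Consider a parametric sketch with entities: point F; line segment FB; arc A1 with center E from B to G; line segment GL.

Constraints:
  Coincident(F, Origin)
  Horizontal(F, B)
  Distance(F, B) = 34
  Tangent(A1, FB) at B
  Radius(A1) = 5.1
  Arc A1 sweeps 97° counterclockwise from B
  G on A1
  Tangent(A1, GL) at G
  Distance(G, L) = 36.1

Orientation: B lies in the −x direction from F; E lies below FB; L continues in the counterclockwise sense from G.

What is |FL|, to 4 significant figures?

54.11

F is at the origin; F and B share the same y with |FB| = 34.0 and B on the −x side, so B = (-34.00, 0.000). The tangent condition forces EB to be normal to FB, so E = B + (0, -5.1) = (-34.00, -5.100). On A1, B sits at bearing 90° from E; a 97° counterclockwise sweep puts G at bearing 187°, so G = E + 5.1·(cos 187°, sin 187°) = (-39.06, -5.722). The tangent condition forces EG to be normal to GL, so GL runs along (−sin 187°, cos 187°); with |GL| = 36.1, L = (-34.66, -41.55). Then |FL| = |L − F| = 54.11.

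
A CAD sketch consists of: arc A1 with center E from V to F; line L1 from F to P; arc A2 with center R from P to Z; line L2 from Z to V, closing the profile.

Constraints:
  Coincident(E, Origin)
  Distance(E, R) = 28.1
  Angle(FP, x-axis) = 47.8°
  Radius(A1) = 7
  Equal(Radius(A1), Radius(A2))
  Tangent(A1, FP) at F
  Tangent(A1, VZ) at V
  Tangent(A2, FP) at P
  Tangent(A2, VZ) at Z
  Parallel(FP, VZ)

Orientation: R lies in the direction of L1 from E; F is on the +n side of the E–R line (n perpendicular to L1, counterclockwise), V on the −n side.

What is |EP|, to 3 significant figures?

29.0

The slot axis is L1's direction at 47.8°, so u = (cos 47.8°, sin 47.8°) = (0.672, 0.741) and n = (−sin 47.8°, cos 47.8°) = (-0.741, 0.672). E is at the origin and R lies 28.1 along u from E, so R = 28.1·u = (18.9, 20.8). Tangency of A1 to both parallel lines with radius 7.0 puts F and V at E ± 7.0·n: F = (-5.19, 4.70), V = (5.19, -4.70). Equal radii place P and Z the same way about R: P = R + 7.0·n = (13.7, 25.5), Z = R − 7.0·n = (24.1, 16.1). Then |EP| = |P − E| = 29.0.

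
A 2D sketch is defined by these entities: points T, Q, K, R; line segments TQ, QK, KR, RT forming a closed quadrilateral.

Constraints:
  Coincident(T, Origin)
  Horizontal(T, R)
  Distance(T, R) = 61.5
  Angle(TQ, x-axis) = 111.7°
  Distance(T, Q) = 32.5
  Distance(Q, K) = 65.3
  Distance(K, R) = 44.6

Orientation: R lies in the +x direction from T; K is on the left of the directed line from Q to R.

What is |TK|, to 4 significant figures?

67.76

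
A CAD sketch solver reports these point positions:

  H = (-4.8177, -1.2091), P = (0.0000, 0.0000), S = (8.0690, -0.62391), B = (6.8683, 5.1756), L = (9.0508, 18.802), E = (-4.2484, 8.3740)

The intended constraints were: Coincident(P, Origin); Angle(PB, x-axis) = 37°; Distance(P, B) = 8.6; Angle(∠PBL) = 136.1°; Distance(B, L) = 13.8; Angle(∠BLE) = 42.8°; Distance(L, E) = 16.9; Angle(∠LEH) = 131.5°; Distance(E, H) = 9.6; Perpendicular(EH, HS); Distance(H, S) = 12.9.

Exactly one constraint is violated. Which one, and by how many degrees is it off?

Perpendicular(EH, HS) — off by 6.00°.

P = (0.00, 0.00) ✓; PB at 37.00° ✓; |PB| = 8.600 ✓; ∠PBL = 136.1° ✓; |BL| = 13.80 ✓; ∠BLE = 42.80° ✓; |LE| = 16.90 ✓; ∠LEH = 131.5° ✓; |EH| = 9.600 ✓; ∠(EH, HS) = 96.00° ✗; |HS| = 12.90 ✓.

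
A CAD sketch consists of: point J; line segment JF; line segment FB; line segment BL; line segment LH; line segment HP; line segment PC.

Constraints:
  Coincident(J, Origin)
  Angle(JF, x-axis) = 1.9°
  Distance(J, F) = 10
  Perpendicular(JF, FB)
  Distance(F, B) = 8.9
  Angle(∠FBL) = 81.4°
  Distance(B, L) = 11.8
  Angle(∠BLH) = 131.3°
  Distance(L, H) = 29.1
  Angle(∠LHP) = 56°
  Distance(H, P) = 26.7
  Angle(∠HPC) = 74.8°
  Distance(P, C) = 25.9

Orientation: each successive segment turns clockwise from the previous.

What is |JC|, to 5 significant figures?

8.3182

J is at the origin; JF runs at 1.9° with length 10.0, so F = (9.9945, 0.33155). JF ⟂ FB, so FB runs at -88.100°; with |FB| = 8.9, B = (10.290, -8.5636). ∠FBL = 81.4° gives BL at 173.30° from the x-axis; with |BL| = 11.8, L = (-1.4298, -7.1868). ∠BLH = 131.3° gives LH at 124.60° from the x-axis; with |LH| = 29.1, H = (-17.954, 16.766). ∠LHP = 56.0° gives HP at 0.60000° from the x-axis; with |HP| = 26.7, P = (8.7445, 17.046). ∠HPC = 74.8° gives PC at -104.60° from the x-axis; with |PC| = 25.9, C = (2.2159, -8.0176). Then |JC| = |C − J| = 8.3182.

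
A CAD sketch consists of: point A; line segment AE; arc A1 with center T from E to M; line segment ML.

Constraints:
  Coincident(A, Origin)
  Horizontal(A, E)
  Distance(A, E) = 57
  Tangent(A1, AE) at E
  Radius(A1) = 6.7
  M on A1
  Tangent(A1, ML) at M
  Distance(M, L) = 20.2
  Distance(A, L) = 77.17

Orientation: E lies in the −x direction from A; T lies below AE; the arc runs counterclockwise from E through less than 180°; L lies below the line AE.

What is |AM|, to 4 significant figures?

62.21

A is at the origin; AE is horizontal with |AE| = 57.0 and E on the −x side, so E = (-57.00, 0.000). A1 meets AE tangentially, so TE is at right angles to AE, so T = E + (0, -6.7) = (-57.00, -6.700). Since TM ⟂ ML (tangency), |TL| = √(6.7² + 20.2²) = 21.28 regardless of where M sits on A1. So L lies on both circle(A, 77.17) and circle(T, 21.28); the below-AE intersection is L = (-75.05, -17.98). M is the foot of the tangent from L: M = (-62.16, -2.426).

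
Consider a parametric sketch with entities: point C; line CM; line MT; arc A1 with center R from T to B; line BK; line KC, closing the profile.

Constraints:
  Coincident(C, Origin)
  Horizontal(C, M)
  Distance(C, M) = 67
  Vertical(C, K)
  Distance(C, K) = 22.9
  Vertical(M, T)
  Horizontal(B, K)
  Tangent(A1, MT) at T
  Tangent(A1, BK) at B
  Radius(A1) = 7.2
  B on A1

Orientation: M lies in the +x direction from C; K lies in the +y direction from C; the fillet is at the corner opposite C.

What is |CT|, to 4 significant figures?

68.81

The virtual corner opposite C is at (67.00, 22.90). Tangency of A1 to MT means the radius RT is perpendicular to MT and since A1 is tangent to BK there, RB ⟂ BK, with radius 7.2, so the center R sits 7.2 in from both sides at R = (59.80, 15.70). That places the tangent points at T = (67.00, 15.70) on MT and B = (59.80, 22.90) on BK. Then |CT| = |T − C| = 68.81.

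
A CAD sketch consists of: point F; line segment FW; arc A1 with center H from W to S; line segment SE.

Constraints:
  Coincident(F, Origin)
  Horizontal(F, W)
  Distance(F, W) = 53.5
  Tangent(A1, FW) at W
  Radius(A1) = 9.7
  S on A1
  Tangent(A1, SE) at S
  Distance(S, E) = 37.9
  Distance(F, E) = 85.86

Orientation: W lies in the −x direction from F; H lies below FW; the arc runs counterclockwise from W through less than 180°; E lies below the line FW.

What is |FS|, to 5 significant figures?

63.078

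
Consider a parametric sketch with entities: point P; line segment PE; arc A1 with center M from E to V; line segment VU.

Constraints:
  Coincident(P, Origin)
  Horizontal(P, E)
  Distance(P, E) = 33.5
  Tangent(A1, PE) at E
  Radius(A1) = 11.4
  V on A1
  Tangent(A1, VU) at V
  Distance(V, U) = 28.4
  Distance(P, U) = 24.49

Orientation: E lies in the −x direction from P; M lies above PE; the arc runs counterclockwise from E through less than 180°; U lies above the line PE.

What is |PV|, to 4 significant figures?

25.55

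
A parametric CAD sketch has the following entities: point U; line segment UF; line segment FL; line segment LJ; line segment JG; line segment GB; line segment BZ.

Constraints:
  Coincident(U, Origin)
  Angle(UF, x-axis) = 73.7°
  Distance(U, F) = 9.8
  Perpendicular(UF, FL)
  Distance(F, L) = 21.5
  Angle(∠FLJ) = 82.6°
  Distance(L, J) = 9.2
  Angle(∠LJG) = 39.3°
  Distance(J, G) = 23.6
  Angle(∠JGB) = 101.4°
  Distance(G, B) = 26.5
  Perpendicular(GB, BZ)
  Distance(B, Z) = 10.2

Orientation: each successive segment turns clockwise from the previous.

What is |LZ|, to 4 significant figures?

25.07

U is at the origin; UF runs at 73.7° with length 9.8, so F = (2.751, 9.406). UF ⟂ FL, so FL runs at -16.30°; with |FL| = 21.5, L = (23.39, 3.372). ∠FLJ = 82.6° gives LJ at -113.7° from the x-axis; with |LJ| = 9.2, J = (19.69, -5.052). ∠LJG = 39.3° gives JG at 105.6° from the x-axis; with |JG| = 23.6, G = (13.34, 17.68). ∠JGB = 101.4° gives GB at 27.00° from the x-axis; with |GB| = 26.5, B = (36.95, 29.71). GB is perpendicular to BZ, so BZ runs at -63.00°; with |BZ| = 10.2, Z = (41.58, 20.62). Then |LZ| = |Z − L| = 25.07.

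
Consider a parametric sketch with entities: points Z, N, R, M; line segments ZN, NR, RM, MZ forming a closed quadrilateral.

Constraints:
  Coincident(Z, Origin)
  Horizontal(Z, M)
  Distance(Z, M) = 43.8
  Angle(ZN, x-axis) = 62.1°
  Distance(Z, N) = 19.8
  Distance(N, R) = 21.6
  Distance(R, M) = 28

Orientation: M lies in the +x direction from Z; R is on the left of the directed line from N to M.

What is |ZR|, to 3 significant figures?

38.4

Z is at the origin; ZM is horizontal with |ZM| = 43.8 and M in +x, so M = (43.8, 0). ZN runs at 62.1° with |ZN| = 19.8, so N = (9.27, 17.5). R is determined by |NR| = 21.6 and |RM| = 28.0 together: it lies at the intersection of circle(N, 21.6) and circle(M, 28.0). With |NM| = 38.7, the foot of the radical line on NM is 15.3 from N and the perpendicular offset is √(21.6² − 15.3²) = 15.3. Taking the left-of-NM solution: R = (29.8, 24.2).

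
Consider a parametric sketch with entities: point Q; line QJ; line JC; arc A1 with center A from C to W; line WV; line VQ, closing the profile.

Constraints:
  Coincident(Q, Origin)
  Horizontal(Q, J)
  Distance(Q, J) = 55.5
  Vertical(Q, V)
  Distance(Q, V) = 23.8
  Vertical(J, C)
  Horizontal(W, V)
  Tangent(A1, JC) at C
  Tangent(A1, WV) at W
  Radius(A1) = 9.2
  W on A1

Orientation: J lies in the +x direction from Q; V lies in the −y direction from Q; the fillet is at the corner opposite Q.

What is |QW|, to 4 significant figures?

52.06

Q is at the origin; QJ is horizontal with |QJ| = 55.5 and J on the +x side, so J = (55.50, 0.000). QV is vertical with |QV| = 23.8 and V on the −y side, so V = (0.000, -23.80). The virtual corner opposite Q is at (55.50, -23.80). A1 meets JC tangentially, so AC is at right angles to JC and A1 meets WV tangentially, so AW is at right angles to WV, with radius 9.2, so the center A sits 9.2 in from both sides at A = (46.30, -14.60). That places the tangent points at C = (55.50, -14.60) on JC and W = (46.30, -23.80) on WV. Then |QW| = |W − Q| = 52.06.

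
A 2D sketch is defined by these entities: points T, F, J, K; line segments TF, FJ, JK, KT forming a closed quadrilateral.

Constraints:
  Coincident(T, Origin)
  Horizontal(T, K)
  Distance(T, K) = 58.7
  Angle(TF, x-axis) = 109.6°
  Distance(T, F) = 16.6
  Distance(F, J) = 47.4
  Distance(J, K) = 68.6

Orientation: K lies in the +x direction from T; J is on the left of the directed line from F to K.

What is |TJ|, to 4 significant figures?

59.26

Checks: |FJ| = 47.40 ✓; |JK| = 68.60 ✓.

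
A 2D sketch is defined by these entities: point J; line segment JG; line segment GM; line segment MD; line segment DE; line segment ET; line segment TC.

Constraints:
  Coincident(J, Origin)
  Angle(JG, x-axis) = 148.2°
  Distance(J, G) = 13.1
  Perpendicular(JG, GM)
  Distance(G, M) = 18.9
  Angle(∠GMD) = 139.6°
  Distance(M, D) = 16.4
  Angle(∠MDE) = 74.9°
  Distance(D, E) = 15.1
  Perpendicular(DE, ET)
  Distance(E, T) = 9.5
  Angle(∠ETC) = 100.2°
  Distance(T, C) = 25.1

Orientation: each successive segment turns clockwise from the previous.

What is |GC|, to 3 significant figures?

32.0

DE ⟂ ET, so ET runs at -177°; with |ET| = 9.5, T = (5.66, 12.4). ∠ETC = 100.2° gives TC at 103° from the x-axis; with |TC| = 25.1, C = (0.0591, 36.9). Then |GC| = |C − G| = 32.0.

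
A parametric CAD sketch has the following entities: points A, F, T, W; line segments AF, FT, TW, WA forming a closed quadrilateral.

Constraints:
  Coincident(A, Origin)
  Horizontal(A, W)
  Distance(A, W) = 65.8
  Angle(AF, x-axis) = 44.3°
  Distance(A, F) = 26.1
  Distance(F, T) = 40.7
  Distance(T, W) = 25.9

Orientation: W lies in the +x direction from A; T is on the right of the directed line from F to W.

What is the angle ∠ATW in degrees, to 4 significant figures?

130.5°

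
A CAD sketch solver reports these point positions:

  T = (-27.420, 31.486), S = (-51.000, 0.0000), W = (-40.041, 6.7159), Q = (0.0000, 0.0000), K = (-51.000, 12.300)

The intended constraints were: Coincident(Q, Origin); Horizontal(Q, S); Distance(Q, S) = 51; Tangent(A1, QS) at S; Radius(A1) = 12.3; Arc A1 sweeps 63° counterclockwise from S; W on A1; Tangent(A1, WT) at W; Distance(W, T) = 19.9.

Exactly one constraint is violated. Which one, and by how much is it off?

Distance(W, T) = 19.9 — off by 7.90.

Q = (0.00, 0.00) ✓; Q.y = 0.00, S.y = 0.00 ✓; |QS| = 51.00 ✓; ∠(KS, SQ) = 90.00° ✓; |KS| = 12.30 ✓; bearing(K→W) − bearing(K→S) = 63.00° ✓; |KW| = 12.30 ✓; ∠(KW, WT) = 90.00° ✓; |WT| = 27.80 ✗.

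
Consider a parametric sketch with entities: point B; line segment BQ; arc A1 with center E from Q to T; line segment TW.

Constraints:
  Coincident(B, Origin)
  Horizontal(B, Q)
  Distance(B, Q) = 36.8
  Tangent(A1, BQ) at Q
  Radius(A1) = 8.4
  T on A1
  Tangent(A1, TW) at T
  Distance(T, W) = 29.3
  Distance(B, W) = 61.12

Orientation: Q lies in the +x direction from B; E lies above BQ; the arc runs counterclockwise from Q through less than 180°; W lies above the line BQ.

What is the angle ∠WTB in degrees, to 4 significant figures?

107.1°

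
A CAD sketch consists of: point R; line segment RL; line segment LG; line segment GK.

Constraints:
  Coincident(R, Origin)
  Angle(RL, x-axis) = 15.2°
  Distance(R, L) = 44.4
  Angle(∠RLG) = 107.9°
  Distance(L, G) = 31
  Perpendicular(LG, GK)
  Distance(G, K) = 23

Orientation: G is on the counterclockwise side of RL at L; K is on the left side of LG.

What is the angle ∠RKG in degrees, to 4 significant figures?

113.3°

R is at the origin; RL runs at 15.2° with length 44.4, so L = 44.4·(cos 15.2°, sin 15.2°) = (42.85, 11.64). ∠RLG = 107.9°, so LG runs at 15.2° + (180° − 107.9°) = 87.30° from the x-axis; with |LG| = 31.0, G = L + 31.0·(cos 87.30°, sin 87.30°) = (44.31, 42.61). The perpendicularity gives GK at right angles to LG; with |GK| = 23.0 on the left of LG, K = G + 23.0·(-0.9989, 0.04711) = (21.33, 43.69). Then cos ∠RKG = KR·KG / (|KR||KG|), giving 113.3°.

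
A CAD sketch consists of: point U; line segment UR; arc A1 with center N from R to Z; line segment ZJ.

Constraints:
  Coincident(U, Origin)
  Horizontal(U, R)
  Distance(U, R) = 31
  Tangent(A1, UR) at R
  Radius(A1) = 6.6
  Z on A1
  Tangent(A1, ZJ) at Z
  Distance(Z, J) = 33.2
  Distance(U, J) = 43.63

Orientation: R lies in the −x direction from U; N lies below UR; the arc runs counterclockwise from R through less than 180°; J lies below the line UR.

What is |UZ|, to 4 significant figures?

38.03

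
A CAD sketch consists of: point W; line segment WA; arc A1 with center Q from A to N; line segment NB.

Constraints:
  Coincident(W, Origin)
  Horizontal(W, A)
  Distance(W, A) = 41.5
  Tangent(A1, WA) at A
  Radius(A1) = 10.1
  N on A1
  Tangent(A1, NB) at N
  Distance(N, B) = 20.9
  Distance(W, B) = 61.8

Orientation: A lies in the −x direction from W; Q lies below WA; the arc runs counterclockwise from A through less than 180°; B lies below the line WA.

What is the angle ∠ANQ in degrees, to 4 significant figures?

48.89°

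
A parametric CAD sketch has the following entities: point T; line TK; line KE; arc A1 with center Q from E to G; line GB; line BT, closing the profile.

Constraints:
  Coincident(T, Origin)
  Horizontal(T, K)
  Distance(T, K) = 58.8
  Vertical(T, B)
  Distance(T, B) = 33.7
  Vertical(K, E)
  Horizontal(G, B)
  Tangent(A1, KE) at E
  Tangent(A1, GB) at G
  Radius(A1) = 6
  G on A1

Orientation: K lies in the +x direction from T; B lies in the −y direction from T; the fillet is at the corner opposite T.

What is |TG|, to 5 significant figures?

62.638

T is at the origin; TK is horizontal with |TK| = 58.8 and K on the +x side, so K = (58.800, 0.0000). T and B share the same x with |TB| = 33.7 and B on the −y side, so B = (0.0000, -33.700). The virtual corner opposite T is at (58.800, -33.700). The tangent condition forces QE to be normal to KE and A1 meets GB tangentially, so QG is at right angles to GB, with radius 6.0, so the center Q sits 6.0 in from both sides at Q = (52.800, -27.700). That places the tangent points at E = (58.800, -27.700) on KE and G = (52.800, -33.700) on GB. Then |TG| = |G − T| = 62.638.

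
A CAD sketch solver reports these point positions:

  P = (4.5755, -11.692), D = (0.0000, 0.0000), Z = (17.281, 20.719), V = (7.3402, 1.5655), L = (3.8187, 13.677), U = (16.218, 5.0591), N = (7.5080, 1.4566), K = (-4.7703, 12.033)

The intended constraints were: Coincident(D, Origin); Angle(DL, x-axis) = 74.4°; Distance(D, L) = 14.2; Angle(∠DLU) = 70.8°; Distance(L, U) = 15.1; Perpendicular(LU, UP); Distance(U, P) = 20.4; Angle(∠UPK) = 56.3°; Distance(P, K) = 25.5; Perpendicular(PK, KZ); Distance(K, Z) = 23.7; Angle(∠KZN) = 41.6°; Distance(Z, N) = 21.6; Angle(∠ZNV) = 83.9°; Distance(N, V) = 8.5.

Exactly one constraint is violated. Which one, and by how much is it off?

Distance(N, V) = 8.5 — off by 8.30.

D = (0.00, 0.00) ✓; DL at 74.40° ✓; |DL| = 14.20 ✓; ∠DLU = 70.80° ✓; |LU| = 15.10 ✓; ∠(LU, UP) = 90.00° ✓; |UP| = 20.40 ✓; ∠UPK = 56.30° ✓; |PK| = 25.50 ✓; ∠(PK, KZ) = 90.00° ✓; |KZ| = 23.70 ✓; ∠KZN = 41.60° ✓; |ZN| = 21.60 ✓; ∠ZNV = 83.92° ✓; |NV| = 0.2000 ✗.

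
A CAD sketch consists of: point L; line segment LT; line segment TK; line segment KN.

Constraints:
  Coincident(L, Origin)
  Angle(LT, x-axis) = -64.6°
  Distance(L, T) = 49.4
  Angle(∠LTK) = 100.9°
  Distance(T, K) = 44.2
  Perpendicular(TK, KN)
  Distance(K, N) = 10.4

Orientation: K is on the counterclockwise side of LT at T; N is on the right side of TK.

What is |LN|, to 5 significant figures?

79.605

L is at the origin; LT runs at -64.6° with length 49.4, so T = 49.4·(cos -64.6°, sin -64.6°) = (21.189, -44.625). ∠LTK = 100.9°, so TK runs at -64.6° + (180° − 100.9°) = 14.500° from the x-axis; with |TK| = 44.2, K = T + 44.2·(cos 14.500°, sin 14.500°) = (63.982, -33.558). The perpendicularity gives KN at right angles to TK; with |KN| = 10.4 on the right of TK, N = K + 10.4·(0.25038, -0.96815) = (66.585, -43.627). Then |LN| = |N − L| = 79.605.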